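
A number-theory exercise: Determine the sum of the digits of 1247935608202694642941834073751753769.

1+2+4+7+9+3+5+6+0+8+2+0+2+6+9+4+6+4+2+9+4+1+8+3+4+0+7+3+7+5+1+7+5+3+7+6+9 = 169

169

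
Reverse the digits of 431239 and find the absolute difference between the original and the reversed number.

Reverse of 431239 is 932134.
|431239 − 932134| = 500895

500895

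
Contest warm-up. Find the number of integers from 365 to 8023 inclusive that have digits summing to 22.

390

The integers in [365, 8023] that have digits summing to 22: 499, 589, 598, 679, 688, 697, …, 7951, 7960.
390 qualify.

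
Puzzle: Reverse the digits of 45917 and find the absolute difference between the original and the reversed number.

26037

Reverse of 45917 is 71954.
|45917 − 71954| = 26037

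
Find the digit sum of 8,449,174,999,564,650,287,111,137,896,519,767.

8+4+4+9+1+7+4+9+9+9+5+6+4+6+5+0+2+8+7+1+1+1+1+3+7+8+9+6+5+1+9+7+6+7 = 179

179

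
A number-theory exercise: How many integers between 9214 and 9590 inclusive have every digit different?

215

The integers in [9214, 9590] that have every digit different: 9214, 9215, 9216, 9217, 9218, 9230, …, 9586, 9587.
215 qualify.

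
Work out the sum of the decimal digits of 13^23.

106

13^23 = 41753905413413116367045797
Sum of its 26 digits: 106.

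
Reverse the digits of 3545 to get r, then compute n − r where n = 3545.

-1908

Reverse of 3545 is 5453.
3545 − 5453 = -1908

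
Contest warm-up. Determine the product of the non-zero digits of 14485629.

1×4×4×8×5×6×2×9 = 69120

69120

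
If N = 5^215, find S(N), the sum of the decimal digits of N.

5^215 = 1899113549151959749494648453912391430844193166723988993255955998165801646128962231806623786354282720018605526597632593421849378501065075397491455078125
Sum of its 151 digits: 713.

713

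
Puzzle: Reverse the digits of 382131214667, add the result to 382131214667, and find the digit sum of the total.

52

Reversal of 382131214667 is 766412131283; 382131214667 + 766412131283 = 1148543345950.
Digit sum of 1148543345950: 1+1+4+8+5+4+3+3+4+5+9+5+0 = 52.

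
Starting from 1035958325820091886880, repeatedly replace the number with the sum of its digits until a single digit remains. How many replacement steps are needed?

1035958325820091886880 → 99 → 18 → 9 (3 steps)

3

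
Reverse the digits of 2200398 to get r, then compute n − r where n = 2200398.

-6729624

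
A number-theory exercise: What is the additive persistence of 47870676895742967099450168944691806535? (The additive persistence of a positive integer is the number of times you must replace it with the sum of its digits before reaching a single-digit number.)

2

47870676895742967099450168944691806535 → 204 → 6 (2 steps)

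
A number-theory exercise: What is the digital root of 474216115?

4+7+4+2+1+6+1+1+5 = 31
3+1 = 4
(Equivalently, 474216115 mod 9 = 4.)

4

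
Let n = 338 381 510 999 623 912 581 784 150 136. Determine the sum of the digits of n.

131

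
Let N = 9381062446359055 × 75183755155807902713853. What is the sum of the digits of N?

9381062446359055 × 75183755155807902713853 = 705303502068403498146416468773360488915
Sum of its 39 digits: 168.

168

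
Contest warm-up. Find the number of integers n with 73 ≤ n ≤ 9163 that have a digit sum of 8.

157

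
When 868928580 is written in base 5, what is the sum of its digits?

28

868928580 in base 5 is 3234421203310.
Digit sum: 3+2+3+4+4+2+1+2+0+3+3+1+0 = 28.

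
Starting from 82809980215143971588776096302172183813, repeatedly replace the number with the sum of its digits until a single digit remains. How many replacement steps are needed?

82809980215143971588776096302172183813 → 172 → 10 → 1 (3 steps)

3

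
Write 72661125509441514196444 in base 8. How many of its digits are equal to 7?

72661125509441514196444 in base 8 is 17305736564073073747246734.
The digit 7 appears 7 times.

7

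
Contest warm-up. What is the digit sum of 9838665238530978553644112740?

9+8+3+8+6+6+5+2+3+8+5+3+0+9+7+8+5+5+3+6+4+4+1+1+2+7+4+0 = 132

132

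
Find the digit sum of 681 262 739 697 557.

83

6+8+1+2+6+2+7+3+9+6+9+7+5+5+7 = 83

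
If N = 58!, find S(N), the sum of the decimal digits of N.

58! = 2350561331282878571829474910515074683828862318181142924420699914240000000000000
Sum of its 79 digits: 288.

288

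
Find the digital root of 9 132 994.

9+1+3+2+9+9+4 = 37
3+7 = 10
1+0 = 1

1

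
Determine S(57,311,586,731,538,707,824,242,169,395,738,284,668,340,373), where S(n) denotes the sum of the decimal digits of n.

5+7+3+1+1+5+8+6+7+3+1+5+3+8+7+0+7+8+2+4+2+4+2+1+6+9+3+9+5+7+3+8+2+8+4+6+6+8+3+4+0+3+7+3 = 204

204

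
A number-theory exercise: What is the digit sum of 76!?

441

76! = 1885494701666050254987932260861146558230394535379329335672487982961844043495537923117729972224000000000000000000
Sum of its 112 digits: 441.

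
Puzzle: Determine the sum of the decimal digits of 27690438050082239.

2+7+6+9+0+4+3+8+0+5+0+0+8+2+2+3+9 = 68

68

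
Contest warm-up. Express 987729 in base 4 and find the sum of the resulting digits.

12

987729 in base 4 is 3301021101.
Digit sum: 3+3+0+1+0+2+1+1+0+1 = 12.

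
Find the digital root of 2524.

4

2+5+2+4 = 13
1+3 = 4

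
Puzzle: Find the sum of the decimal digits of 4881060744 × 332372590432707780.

4881060744 × 332372590432707780 = 1622330803542679918581388320
Sum of its 28 digits: 117.

117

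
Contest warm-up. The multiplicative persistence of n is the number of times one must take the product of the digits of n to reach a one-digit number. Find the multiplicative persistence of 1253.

2

1253 → 30 → 0 (2 steps)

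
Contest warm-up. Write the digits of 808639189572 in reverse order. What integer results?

275981936808

Reversing 808639189572 gives 275981936808.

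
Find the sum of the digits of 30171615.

3+0+1+7+1+6+1+5 = 24

24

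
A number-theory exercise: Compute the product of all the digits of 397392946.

3×9×7×3×9×2×9×4×6 = 2204496

2204496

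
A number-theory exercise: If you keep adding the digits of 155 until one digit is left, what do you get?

2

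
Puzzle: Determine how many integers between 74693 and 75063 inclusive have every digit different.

The integers in [74693, 75063] that have every digit different: 74693, 74695, 74698, 74801, 74802, 74803, …, 75062, 75063.
114 qualify.

114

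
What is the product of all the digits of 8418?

8×4×1×8 = 256

256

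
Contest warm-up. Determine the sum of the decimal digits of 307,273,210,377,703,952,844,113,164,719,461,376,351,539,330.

3+0+7+2+7+3+2+1+0+3+7+7+7+0+3+9+5+2+8+4+4+1+1+3+1+6+4+7+1+9+4+6+1+3+7+6+3+5+1+5+3+9+3+3+0 = 176

176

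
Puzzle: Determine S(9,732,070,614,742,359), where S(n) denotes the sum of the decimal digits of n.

9+7+3+2+0+7+0+6+1+4+7+4+2+3+5+9 = 69

69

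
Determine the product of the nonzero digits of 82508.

8×2×5×8 = 640

640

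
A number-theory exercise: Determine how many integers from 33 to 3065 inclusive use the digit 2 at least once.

The integers in [33, 3065] that use the digit 2 at least once: 42, 52, 62, 72, 82, 92, …, 3052, 3062.
1545 qualify.

1545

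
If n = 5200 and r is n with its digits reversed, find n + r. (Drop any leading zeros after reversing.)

5225

Reverse of 5200 is 25.
5200 + 25 = 5225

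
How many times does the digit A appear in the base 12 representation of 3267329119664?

3267329119664 in base 12 is 449291AB2928.
The digit A appears 1 time.

1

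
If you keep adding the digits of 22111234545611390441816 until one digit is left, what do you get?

2+2+1+1+1+2+3+4+5+4+5+6+1+1+3+9+0+4+4+1+8+1+6 = 74
7+4 = 11
1+1 = 2

2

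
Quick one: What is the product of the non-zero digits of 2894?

576

2×8×9×4 = 576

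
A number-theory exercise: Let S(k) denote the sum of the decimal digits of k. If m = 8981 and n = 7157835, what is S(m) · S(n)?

936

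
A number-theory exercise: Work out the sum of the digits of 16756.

25

1+6+7+5+6 = 25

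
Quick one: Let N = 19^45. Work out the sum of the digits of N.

19^45 = 3498743002442937227729601361122964878585526371203662724899
Sum of its 58 digits: 262.

262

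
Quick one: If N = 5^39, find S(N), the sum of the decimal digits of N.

5^39 = 1818989403545856475830078125
Sum of its 28 digits: 134.

134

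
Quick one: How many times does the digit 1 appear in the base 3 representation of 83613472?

83613472 in base 3 is 12211100000010021.
The digit 1 appears 6 times.

6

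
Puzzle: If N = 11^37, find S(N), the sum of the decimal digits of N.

200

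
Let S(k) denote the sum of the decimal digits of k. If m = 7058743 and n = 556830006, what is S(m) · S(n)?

S(7058743) = 7+0+5+8+7+4+3 = 34.
S(556830006) = 5+5+6+8+3+0+0+0+6 = 33.
34 · 33 = 1122.

1122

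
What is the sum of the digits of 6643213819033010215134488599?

109

6+6+4+3+2+1+3+8+1+9+0+3+3+0+1+0+2+1+5+1+3+4+4+8+8+5+9+9 = 109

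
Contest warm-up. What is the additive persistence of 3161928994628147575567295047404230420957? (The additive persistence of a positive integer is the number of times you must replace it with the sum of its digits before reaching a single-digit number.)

3161928994628147575567295047404230420957 → 182 → 11 → 2 (3 steps)

3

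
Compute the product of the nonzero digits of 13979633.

91854

1×3×9×7×9×6×3×3 = 91854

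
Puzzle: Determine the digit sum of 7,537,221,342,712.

46

7+5+3+7+2+2+1+3+4+2+7+1+2 = 46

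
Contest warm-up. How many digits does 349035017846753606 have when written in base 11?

349035017846753606 in base 11 is 76613349885390365, which has 17 digits.

17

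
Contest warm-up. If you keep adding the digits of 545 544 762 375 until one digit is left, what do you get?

5+4+5+5+4+4+7+6+2+3+7+5 = 57
5+7 = 12
1+2 = 3

3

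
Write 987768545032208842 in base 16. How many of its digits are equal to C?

987768545032208842 in base 16 is DB542421EF301CA.
The digit C appears 1 time.

1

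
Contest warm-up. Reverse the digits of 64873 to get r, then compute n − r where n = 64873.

27027

Reverse of 64873 is 37846.
64873 − 37846 = 27027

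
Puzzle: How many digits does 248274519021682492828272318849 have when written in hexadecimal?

25

248274519021682492828272318849 in base 16 is 32237DE64CE1A8DD6A2805981, which has 25 digits.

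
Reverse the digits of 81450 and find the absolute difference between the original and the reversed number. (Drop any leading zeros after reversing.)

Reverse of 81450 is 5418.
|81450 − 5418| = 76032

76032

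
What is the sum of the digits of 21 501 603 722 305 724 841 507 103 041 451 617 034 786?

136

2+1+5+0+1+6+0+3+7+2+2+3+0+5+7+2+4+8+4+1+5+0+7+1+0+3+0+4+1+4+5+1+6+1+7+0+3+4+7+8+6 = 136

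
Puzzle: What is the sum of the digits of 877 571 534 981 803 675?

8+7+7+5+7+1+5+3+4+9+8+1+8+0+3+6+7+5 = 94

94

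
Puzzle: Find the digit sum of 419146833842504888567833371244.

139

4+1+9+1+4+6+8+3+3+8+4+2+5+0+4+8+8+8+5+6+7+8+3+3+3+7+1+2+4+4 = 139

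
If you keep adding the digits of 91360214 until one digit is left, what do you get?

8

9+1+3+6+0+2+1+4 = 26
2+6 = 8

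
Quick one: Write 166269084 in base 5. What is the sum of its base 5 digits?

20

166269084 in base 5 is 320031102314.
Digit sum: 3+2+0+0+3+1+1+0+2+3+1+4 = 20.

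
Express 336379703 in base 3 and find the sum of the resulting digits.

25

336379703 in base 3 is 212102221212012112.
Digit sum: 2+1+2+1+0+2+2+2+1+2+1+2+0+1+2+1+1+2 = 25.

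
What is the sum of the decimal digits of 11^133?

11^133 = 3200568495929836678645715734694833226102885454586195875169693056931408048977961093948842811959452328494413423153999203723966986522574735131
Sum of its 139 digits: 677.

677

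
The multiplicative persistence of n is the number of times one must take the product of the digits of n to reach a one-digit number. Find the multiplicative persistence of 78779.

4

78779 → 24696 → 2592 → 180 → 0 (4 steps)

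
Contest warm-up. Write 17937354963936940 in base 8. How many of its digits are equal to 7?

3

17937354963936940 in base 8 is 775636674665363254.
The digit 7 appears 3 times.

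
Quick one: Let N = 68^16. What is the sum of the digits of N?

148

68^16 = 208998227690370098316628197376
Sum of its 30 digits: 148.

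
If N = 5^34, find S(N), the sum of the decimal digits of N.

5^34 = 582076609134674072265625
Sum of its 24 digits: 103.

103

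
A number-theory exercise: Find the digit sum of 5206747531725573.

5+2+0+6+7+4+7+5+3+1+7+2+5+5+7+3 = 69

69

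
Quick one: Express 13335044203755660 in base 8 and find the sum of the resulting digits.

13335044203755660 in base 8 is 573002335465034214.
Digit sum: 5+7+3+0+0+2+3+3+5+4+6+5+0+3+4+2+1+4 = 57.

57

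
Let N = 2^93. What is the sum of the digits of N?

125

2^93 = 9903520314283042199192993792
Sum of its 28 digits: 125.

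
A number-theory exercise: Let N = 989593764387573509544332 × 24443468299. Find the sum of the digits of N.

989593764387573509544332 × 24443468299 = 24189103808695728230079053177131268
Sum of its 35 digits: 146.

146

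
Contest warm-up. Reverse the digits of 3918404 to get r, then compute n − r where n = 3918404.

-129789

Reverse of 3918404 is 4048193.
3918404 − 4048193 = -129789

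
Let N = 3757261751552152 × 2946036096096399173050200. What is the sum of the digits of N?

3757261751552152 × 2946036096096399173050200 = 11069028742555020744261365459098214030400
Sum of its 41 digits: 144.

144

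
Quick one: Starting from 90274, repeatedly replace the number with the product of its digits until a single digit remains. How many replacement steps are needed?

90274 → 0 (1 step)

1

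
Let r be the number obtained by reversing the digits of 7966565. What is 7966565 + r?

Reverse of 7966565 is 5656697.
7966565 + 5656697 = 13623262

13623262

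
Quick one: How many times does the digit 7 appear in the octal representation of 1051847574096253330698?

2

1051847574096253330698 in base 8 is 162025212073322743122412.
The digit 7 appears 2 times.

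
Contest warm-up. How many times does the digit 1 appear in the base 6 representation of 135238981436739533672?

135238981436739533672 in base 6 is 44312521055202041301540012.
The digit 1 appears 5 times.

5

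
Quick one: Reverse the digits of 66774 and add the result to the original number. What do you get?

Reverse of 66774 is 47766.
66774 + 47766 = 114540

114540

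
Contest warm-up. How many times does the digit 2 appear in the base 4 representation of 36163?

36163 in base 4 is 20311003.
The digit 2 appears 1 time.

1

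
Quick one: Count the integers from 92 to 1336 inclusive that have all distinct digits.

The integers in [92, 1336] that have all distinct digits: 92, 93, 94, 95, 96, 97, …, 1328, 1329.
781 qualify.

781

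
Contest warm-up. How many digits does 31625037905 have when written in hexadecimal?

9

31625037905 in base 16 is 75CFFC851, which has 9 digits.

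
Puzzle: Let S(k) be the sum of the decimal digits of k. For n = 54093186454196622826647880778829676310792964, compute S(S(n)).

First digit sum: 225.
2+2+5 = 9.

9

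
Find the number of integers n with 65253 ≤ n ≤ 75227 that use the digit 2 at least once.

The integers in [65253, 75227] that use the digit 2 at least once: 65253, 65254, 65255, 65256, 65257, 65258, …, 75226, 75227.
3414 qualify.

3414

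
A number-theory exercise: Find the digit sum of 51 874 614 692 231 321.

65

5+1+8+7+4+6+1+4+6+9+2+2+3+1+3+2+1 = 65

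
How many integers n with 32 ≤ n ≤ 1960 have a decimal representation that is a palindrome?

106

The integers in [32, 1960] that have a decimal representation that is a palindrome: 33, 44, 55, 66, 77, 88, …, 1771, 1881.
106 qualify.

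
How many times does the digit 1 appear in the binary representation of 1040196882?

1040196882 in base 2 is 111110000000000010010100010010.
The digit 1 appears 10 times.

10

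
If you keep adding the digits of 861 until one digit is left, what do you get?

8+6+1 = 15
1+5 = 6

6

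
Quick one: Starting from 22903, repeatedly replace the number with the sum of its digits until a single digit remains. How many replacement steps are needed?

2

22903 → 16 → 7 (2 steps)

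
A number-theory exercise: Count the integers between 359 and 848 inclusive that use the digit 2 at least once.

The integers in [359, 848] that use the digit 2 at least once: 362, 372, 382, 392, 402, 412, …, 832, 842.
94 qualify.

94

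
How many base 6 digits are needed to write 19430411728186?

19430411728186 in base 6 is 105154112524420414, which has 18 digits.

18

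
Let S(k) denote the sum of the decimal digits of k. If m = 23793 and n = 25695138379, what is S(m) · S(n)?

1392

S(23793) = 2+3+7+9+3 = 24.
S(25695138379) = 2+5+6+9+5+1+3+8+3+7+9 = 58.
24 · 58 = 1392.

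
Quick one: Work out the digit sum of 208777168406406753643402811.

110

2+0+8+7+7+7+1+6+8+4+0+6+4+0+6+7+5+3+6+4+3+4+0+2+8+1+1 = 110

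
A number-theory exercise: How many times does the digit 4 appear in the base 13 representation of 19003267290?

19003267290 in base 13 is 1A3B042977.
The digit 4 appears 1 time.

1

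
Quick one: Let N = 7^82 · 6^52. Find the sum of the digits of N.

522

7^82 · 6^52 = 57796867519052435157452404286435085462850041765069838470612199027755935342970137838350908399502697586715787264
Sum of its 110 digits: 522.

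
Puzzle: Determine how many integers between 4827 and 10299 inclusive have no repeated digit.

2655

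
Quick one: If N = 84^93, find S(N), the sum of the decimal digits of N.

765

84^93 = 90776535488603560805393566601859941079558723037150591568032423481825020408991812708152926142744399107819555081133800565027586549601124849910821545677241232764925205076039228719104
Sum of its 179 digits: 765.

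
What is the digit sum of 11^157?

11^157 = 31524744095520531467768306846778913774895006726001287572646495925500100597105471954681269001361880901554505243762796616373417280718696792932733326614123265344386171
Sum of its 164 digits: 713.

713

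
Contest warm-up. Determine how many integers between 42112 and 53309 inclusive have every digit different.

The integers in [42112, 53309] that have every digit different: 42130, 42135, 42136, 42137, 42138, 42139, …, 53297, 53298.
3438 qualify.

3438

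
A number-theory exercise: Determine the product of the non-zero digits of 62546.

6×2×5×4×6 = 1440

1440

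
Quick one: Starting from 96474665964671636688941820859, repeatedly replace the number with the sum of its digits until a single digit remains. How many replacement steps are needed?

3

96474665964671636688941820859 → 163 → 10 → 1 (3 steps)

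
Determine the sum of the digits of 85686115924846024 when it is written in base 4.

34

85686115924846024 in base 4 is 10300122301012011320202113020.
Digit sum: 1+0+3+0+0+1+2+2+3+0+1+0+1+2+0+1+1+3+2+0+2+0+2+1+1+3+0+2+0 = 34.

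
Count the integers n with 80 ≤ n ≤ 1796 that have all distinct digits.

The integers in [80, 1796] that have all distinct digits: 80, 81, 82, 83, 84, 85, …, 1795, 1796.
1057 qualify.

1057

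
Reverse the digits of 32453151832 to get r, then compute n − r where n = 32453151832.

8638016409

Reverse of 32453151832 is 23815135423.
32453151832 − 23815135423 = 8638016409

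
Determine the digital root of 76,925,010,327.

6

7+6+9+2+5+0+1+0+3+2+7 = 42
4+2 = 6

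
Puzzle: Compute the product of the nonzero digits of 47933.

2268

4×7×9×3×3 = 2268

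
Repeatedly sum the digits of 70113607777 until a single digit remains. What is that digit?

7+0+1+1+3+6+0+7+7+7+7 = 46
4+6 = 10
1+0 = 1

1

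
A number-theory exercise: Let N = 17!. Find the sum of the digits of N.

63

17! = 355687428096000
Sum of its 15 digits: 63.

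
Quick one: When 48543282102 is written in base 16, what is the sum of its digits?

48543282102 in base 16 is B4D67B3B6.
Digit sum: 11+4+13+6+7+11+3+11+6 = 72.

72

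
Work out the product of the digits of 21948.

2×1×9×4×8 = 576

576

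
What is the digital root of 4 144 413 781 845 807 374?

2

4+1+4+4+4+1+3+7+8+1+8+4+5+8+0+7+3+7+4 = 83
8+3 = 11
1+1 = 2
(Equivalently, 4 144 413 781 845 807 374 mod 9 = 2.)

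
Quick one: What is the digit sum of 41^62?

457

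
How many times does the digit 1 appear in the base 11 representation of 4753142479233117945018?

4753142479233117945018 in base 11 is 7079925789409432A184A.
The digit 1 appears 1 time.

1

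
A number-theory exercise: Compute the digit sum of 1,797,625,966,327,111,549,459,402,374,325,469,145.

168

1+7+9+7+6+2+5+9+6+6+3+2+7+1+1+1+5+4+9+4+5+9+4+0+2+3+7+4+3+2+5+4+6+9+1+4+5 = 168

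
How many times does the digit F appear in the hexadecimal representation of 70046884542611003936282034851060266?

70046884542611003936282034851060266 in base 16 is D7D93FADF635F80AC91299CEC9A2A.
The digit F appears 3 times.

3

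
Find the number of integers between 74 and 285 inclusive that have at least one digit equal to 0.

39

The integers in [74, 285] that have at least one digit equal to 0: 80, 90, 100, 101, 102, 103, …, 270, 280.
39 qualify.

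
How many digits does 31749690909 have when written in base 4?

18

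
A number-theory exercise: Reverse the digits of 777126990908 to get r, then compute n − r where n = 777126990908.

Reverse of 777126990908 is 809099621777.
777126990908 − 809099621777 = -31972630869

-31972630869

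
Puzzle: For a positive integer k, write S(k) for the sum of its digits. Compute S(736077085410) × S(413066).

960

S(736077085410) = 7+3+6+0+7+7+0+8+5+4+1+0 = 48.
S(413066) = 4+1+3+0+6+6 = 20.
48 · 20 = 960.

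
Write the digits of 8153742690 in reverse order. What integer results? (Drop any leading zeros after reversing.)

962473518

Reversing 8153742690 gives 962473518.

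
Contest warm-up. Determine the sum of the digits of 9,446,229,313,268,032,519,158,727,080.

117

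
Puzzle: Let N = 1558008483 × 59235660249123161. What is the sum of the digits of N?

138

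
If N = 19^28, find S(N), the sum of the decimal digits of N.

154

19^28 = 638411683925748518131605316913942641
Sum of its 36 digits: 154.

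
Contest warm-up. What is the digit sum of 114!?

114! = 2543559733472187557120132004189335234812341496026552301496526393412538629248600474981599398141467853800514886431180030568224218435400019580180261753940817530060800000000000000000000000000
Sum of its 187 digits: 648.

648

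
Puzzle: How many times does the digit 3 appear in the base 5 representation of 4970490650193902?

4970490650193902 in base 5 is 20202443004322422201102.
The digit 3 appears 2 times.

2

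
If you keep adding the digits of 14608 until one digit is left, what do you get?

1

1+4+6+0+8 = 19
1+9 = 10
1+0 = 1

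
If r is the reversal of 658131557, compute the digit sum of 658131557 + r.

28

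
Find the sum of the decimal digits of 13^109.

13^109 = 26292107629695541155953393894728178608483643422868222065595258372410044604770307029287864093401930366479056688092015061373
Sum of its 122 digits: 535.

535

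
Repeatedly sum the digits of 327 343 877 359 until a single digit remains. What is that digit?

3+2+7+3+4+3+8+7+7+3+5+9 = 61
6+1 = 7
(Equivalently, 327 343 877 359 mod 9 = 7.)

7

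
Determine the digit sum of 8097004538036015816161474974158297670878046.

195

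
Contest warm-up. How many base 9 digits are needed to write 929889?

7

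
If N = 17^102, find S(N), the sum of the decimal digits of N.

595

17^102 = 320471918733646472337466285887902445300008961450815182552400484129598510764894975638890736639985472047292802484386766908712289
Sum of its 126 digits: 595.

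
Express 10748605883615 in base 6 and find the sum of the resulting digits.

10748605883615 in base 6 is 34505501423111555.
Digit sum: 3+4+5+0+5+5+0+1+4+2+3+1+1+1+5+5+5 = 50.

50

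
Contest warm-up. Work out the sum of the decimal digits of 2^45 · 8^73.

307

2^45 · 8^73 = 29642774844752946028434172162224104410437116074403984394101141506025761187823616
Sum of its 80 digits: 307.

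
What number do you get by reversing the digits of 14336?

63341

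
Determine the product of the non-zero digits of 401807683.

32256

4×1×8×7×6×8×3 = 32256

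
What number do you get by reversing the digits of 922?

229

Reversing 922 gives 229.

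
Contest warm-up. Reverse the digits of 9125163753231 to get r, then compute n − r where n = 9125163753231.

7801590138012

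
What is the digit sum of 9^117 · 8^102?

900

9^117 · 8^102 = 577500384315868171539822126852976353441178890567389879214896852035703000514916485392021398938221986983384963200268894387328805017281473929305745621364240952688210402881736990420463805448000212204483772416
Sum of its 204 digits: 900.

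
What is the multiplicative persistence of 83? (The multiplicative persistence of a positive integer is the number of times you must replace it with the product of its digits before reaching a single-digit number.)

2

83 → 24 → 8 (2 steps)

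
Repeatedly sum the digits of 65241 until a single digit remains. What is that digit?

9

6+5+2+4+1 = 18
1+8 = 9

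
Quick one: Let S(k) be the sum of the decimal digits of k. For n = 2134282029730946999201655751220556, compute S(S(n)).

6

First digit sum: 141.
1+4+1 = 6.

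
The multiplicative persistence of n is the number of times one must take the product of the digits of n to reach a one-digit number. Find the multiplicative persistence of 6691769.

4

6691769 → 122472 → 224 → 16 → 6 (4 steps)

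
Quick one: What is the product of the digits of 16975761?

1×6×9×7×5×7×6×1 = 79380

79380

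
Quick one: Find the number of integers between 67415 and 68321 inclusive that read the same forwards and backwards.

9

The integers in [67415, 68321] that read the same forwards and backwards: 67476, 67576, 67676, 67776, 67876, 67976, 68086, 68186, 68286.
9 qualify.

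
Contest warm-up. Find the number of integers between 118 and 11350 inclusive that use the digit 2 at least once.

3841

The integers in [118, 11350] that use the digit 2 at least once: 120, 121, 122, 123, 124, 125, …, 11332, 11342.
3841 qualify.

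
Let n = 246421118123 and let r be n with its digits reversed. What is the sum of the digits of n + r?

52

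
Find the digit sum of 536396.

5+3+6+3+9+6 = 32

32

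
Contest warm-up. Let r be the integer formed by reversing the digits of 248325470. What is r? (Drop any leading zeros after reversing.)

Reversing 248325470 gives 74523842.

74523842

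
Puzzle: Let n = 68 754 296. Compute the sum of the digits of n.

6+8+7+5+4+2+9+6 = 47

47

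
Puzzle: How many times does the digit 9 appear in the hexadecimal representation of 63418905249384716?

63418905249384716 in base 16 is E14F28876F090C.
The digit 9 appears 1 time.

1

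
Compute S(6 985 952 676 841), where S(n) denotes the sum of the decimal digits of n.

6+9+8+5+9+5+2+6+7+6+8+4+1 = 76

76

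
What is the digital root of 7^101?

4

The digital root of n equals n mod 9 (or 9 when 9 | n), so we need 7^101 mod 9.
7^101 ≡ 4 (mod 9), so the digital root is 4.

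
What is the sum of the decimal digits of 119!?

774

119! = 55745857612076058813234317117419771556272886109483581752463927935846946310374691578057284710599874844234646982443450754604453404911734348832487342619913750049708004343808000000000000000000000000000
Sum of its 197 digits: 774.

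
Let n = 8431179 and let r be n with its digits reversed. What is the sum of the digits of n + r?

30

Reversal of 8431179 is 9711348; 8431179 + 9711348 = 18142527.
Digit sum of 18142527: 1+8+1+4+2+5+2+7 = 30.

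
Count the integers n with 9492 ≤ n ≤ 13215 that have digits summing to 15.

The integers in [9492, 13215] that have digits summing to 15: 9501, 9510, 9600, 10059, 10068, 10077, …, 13191, 13209.
244 qualify.

244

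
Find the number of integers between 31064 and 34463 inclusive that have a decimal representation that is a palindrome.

The integers in [31064, 34463] that have a decimal representation that is a palindrome: 31113, 31213, 31313, 31413, 31513, 31613, …, 34343, 34443.
34 qualify.

34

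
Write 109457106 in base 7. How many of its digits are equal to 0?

1

109457106 in base 7 is 2466240633.
The digit 0 appears 1 time.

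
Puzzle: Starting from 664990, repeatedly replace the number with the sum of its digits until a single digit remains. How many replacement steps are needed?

2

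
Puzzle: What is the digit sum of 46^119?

865

46^119 = 738213478007006138015125124118258058466117582277287525892375851922958396799096739299450486850445860600983592856145149685150721752312072412150090523024681268403652012544548561988125646861389325664256
Sum of its 198 digits: 865.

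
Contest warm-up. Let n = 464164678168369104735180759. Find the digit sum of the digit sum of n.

12

First digit sum: 129.
1+2+9 = 12.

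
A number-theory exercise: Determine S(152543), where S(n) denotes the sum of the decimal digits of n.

1+5+2+5+4+3 = 20

20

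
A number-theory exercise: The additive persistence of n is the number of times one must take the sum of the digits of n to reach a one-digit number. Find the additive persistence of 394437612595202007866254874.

3

394437612595202007866254874 → 119 → 11 → 2 (3 steps)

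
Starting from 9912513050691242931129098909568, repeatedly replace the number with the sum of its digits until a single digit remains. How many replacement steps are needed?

3

9912513050691242931129098909568 → 138 → 12 → 3 (3 steps)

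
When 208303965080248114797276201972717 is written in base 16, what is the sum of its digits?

208303965080248114797276201972717 in base 16 is A452A696EAB7BA2B58DED1373ED.
Digit sum: 10+4+5+2+10+6+9+6+14+10+11+7+11+10+2+11+5+8+13+14+13+1+3+7+3+14+13 = 222.

222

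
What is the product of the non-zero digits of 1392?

1×3×9×2 = 54

54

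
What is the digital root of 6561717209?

8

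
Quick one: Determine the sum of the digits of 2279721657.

2+2+7+9+7+2+1+6+5+7 = 48

48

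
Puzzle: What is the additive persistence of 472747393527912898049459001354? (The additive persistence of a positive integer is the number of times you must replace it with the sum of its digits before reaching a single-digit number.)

2

472747393527912898049459001354 → 141 → 6 (2 steps)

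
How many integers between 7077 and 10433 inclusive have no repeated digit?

1561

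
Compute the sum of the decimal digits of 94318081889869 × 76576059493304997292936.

94318081889869 × 76576059493304997292936 = 7222507050093021177627743011883665384
Sum of its 37 digits: 142.

142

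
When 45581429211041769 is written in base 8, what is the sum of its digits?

59

45581429211041769 in base 8 is 2417401060036507751.
Digit sum: 2+4+1+7+4+0+1+0+6+0+0+3+6+5+0+7+7+5+1 = 59.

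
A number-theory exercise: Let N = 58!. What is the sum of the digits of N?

58! = 2350561331282878571829474910515074683828862318181142924420699914240000000000000
Sum of its 79 digits: 288.

288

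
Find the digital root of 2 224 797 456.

2+2+2+4+7+9+7+4+5+6 = 48
4+8 = 12
1+2 = 3

3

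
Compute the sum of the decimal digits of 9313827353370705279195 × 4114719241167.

9313827353370705279195 × 4114719241167 = 38323784619821956386056851272620565
Sum of its 35 digits: 162.

162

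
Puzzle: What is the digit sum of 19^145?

757

19^145 = 262586344985611149563135607342551174202477020157928684666113795189426114923083081242041713050744066477244927903266627801857651730760873804533878641111132280916113170249281231034034546899
Sum of its 186 digits: 757.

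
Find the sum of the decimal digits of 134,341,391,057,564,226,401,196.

87

1+3+4+3+4+1+3+9+1+0+5+7+5+6+4+2+2+6+4+0+1+1+9+6 = 87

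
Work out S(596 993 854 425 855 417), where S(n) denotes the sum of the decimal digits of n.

99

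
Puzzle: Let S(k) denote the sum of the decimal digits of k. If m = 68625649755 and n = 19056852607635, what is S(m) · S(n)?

3969

S(68625649755) = 6+8+6+2+5+6+4+9+7+5+5 = 63.
S(19056852607635) = 1+9+0+5+6+8+5+2+6+0+7+6+3+5 = 63.
63 · 63 = 3969.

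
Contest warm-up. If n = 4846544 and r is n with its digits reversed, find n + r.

9303028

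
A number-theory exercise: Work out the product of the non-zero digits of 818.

64

8×1×8 = 64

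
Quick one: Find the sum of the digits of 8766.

27

8+7+6+6 = 27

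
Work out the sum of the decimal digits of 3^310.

648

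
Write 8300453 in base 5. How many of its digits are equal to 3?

3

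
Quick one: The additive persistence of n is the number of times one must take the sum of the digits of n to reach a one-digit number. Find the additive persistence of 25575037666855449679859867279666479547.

2

25575037666855449679859867279666479547 → 224 → 8 (2 steps)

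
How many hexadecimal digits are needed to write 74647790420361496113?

74647790420361496113 in base 16 is 40BF239E2E9744631, which has 17 digits.

17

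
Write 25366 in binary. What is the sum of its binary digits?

7

25366 in base 2 is 110001100010110.
Digit sum: 1+1+0+0+0+1+1+0+0+0+1+0+1+1+0 = 7.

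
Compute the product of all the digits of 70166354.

0

7×0×1×6×6×3×5×4 = 0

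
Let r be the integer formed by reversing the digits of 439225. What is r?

Reversing 439225 gives 522934.

522934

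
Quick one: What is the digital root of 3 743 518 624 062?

6

3+7+4+3+5+1+8+6+2+4+0+6+2 = 51
5+1 = 6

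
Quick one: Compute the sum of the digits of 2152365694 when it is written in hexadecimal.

64

2152365694 in base 16 is 804A7E7E.
Digit sum: 8+0+4+10+7+14+7+14 = 64.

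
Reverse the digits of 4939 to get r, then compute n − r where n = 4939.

-4455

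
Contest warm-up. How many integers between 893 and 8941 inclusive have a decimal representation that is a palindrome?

90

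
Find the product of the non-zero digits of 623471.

6×2×3×4×7×1 = 1008

1008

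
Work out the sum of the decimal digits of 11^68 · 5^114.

11^68 · 5^114 = 3142556430968456049125082987232270250227888746092198097449345648289047089586855845438697487597751588803978600207555960110994419665075838565826416015625
Sum of its 151 digits: 733.

733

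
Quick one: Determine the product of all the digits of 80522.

0

8×0×5×2×2 = 0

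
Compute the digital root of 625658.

5

6+2+5+6+5+8 = 32
3+2 = 5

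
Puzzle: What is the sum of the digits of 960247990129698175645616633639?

9+6+0+2+4+7+9+9+0+1+2+9+6+9+8+1+7+5+6+4+5+6+1+6+6+3+3+6+3+9 = 152

152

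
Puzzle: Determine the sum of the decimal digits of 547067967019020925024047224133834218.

5+4+7+0+6+7+9+6+7+0+1+9+0+2+0+9+2+5+0+2+4+0+4+7+2+2+4+1+3+3+8+3+4+2+1+8 = 137

137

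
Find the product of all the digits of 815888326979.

8×1×5×8×8×8×3×2×6×9×7×9 = 418037760

418037760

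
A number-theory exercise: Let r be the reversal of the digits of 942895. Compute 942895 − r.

Reverse of 942895 is 598249.
942895 − 598249 = 344646

344646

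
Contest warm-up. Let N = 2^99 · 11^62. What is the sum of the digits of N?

464

2^99 · 11^62 = 23351568153950819488708831653583819011273399266383270787986128275944352537775748789377116930048
Sum of its 95 digits: 464.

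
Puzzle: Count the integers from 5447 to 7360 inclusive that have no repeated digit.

The integers in [5447, 7360] that have no repeated digit: 5460, 5461, 5462, 5463, 5467, 5468, …, 7359, 7360.
960 qualify.

960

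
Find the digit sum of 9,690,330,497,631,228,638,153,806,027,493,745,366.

168

9+6+9+0+3+3+0+4+9+7+6+3+1+2+2+8+6+3+8+1+5+3+8+0+6+0+2+7+4+9+3+7+4+5+3+6+6 = 168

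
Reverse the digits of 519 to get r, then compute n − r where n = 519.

Reverse of 519 is 915.
519 − 915 = -396

-396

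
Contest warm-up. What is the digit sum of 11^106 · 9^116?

990

11^106 · 9^116 = 120158838529067749037739435003877343132622626627496282304771712955980753775915279983451138748365033754196250741065467495440943724347839366718694314235173789350860236110947013831131971091844036323810736743856049563567783801
Sum of its 222 digits: 990.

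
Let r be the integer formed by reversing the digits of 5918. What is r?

Reversing 5918 gives 8195.

8195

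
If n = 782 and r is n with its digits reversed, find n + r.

Reverse of 782 is 287.
782 + 287 = 1069

1069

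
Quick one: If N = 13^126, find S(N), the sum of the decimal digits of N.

703

13^126 = 227437666394005844316500527252761744284852640743712885642637897969492966486940917902690249609396565862882747018937640788915595934095847962009
Sum of its 141 digits: 703.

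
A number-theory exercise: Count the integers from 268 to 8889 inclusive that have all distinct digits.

4506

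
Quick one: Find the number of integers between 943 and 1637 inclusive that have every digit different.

336

The integers in [943, 1637] that have every digit different: 943, 945, 946, 947, 948, 950, …, 1635, 1637.
336 qualify.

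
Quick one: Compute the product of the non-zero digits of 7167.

7×1×6×7 = 294

294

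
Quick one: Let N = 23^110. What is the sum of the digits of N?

709

23^110 = 616682979366874950583296254084412384010615896106334718624545772914710387572339321719235468002776585157454831991842428439789072471181992007347988737649
Sum of its 150 digits: 709.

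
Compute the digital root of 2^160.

7

The digital root of n equals n mod 9 (or 9 when 9 | n), so we need 2^160 mod 9.
2^160 ≡ 7 (mod 9), so the digital root is 7.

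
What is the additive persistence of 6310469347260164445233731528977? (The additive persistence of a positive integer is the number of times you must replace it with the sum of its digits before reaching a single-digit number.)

6310469347260164445233731528977 → 132 → 6 (2 steps)

2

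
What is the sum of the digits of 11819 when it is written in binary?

8

11819 in base 2 is 10111000101011.
Digit sum: 1+0+1+1+1+0+0+0+1+0+1+0+1+1 = 8.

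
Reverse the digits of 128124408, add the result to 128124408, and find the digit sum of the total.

42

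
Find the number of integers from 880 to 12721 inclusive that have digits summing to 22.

The integers in [880, 12721] that have digits summing to 22: 886, 895, 949, 958, 967, 976, …, 12685, 12694.
612 qualify.

612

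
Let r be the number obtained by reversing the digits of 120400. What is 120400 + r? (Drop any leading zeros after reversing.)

Reverse of 120400 is 4021.
120400 + 4021 = 124421

124421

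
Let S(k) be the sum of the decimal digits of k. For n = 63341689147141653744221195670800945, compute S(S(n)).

First digit sum: 146.
1+4+6 = 11.

11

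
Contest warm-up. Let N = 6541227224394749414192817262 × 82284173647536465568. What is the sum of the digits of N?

6541227224394749414192817262 × 82284173647536465568 = 538239476800090538450845294627249711487979034816
Sum of its 48 digits: 226.

226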